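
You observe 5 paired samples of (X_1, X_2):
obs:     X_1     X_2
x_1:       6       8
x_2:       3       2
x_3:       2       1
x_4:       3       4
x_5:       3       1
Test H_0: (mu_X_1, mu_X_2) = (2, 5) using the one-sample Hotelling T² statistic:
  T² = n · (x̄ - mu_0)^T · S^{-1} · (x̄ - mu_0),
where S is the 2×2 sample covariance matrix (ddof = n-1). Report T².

Step 1 — sample mean vector:
  mean(X_1) = (6 + 3 + 2 + 3 + 3) / 5 = 17/5 = 3.4
  mean(X_2) = (8 + 2 + 1 + 4 + 1) / 5 = 16/5 = 3.2
  x̄ = (3.4, 3.2),  deviation x̄ - mu_0 = (3.4, 3.2) - (2, 5) = (1.4, -1.8).

Step 2 — sample covariance matrix, S[i,j] = (1/(n-1)) · Σ_k (x_{k,i} - mean_i) · (x_{k,j} - mean_j), divisor n-1 = 4:
  S[X_1,X_1] = ((2.6)·(2.6) + (-0.4)·(-0.4) + (-1.4)·(-1.4) + (-0.4)·(-0.4) + (-0.4)·(-0.4)) / 4 = 9.2/4 = 2.3
  S[X_1,X_2] = ((2.6)·(4.8) + (-0.4)·(-1.2) + (-1.4)·(-2.2) + (-0.4)·(0.8) + (-0.4)·(-2.2)) / 4 = 16.6/4 = 4.15
  S[X_2,X_2] = ((4.8)·(4.8) + (-1.2)·(-1.2) + (-2.2)·(-2.2) + (0.8)·(0.8) + (-2.2)·(-2.2)) / 4 = 34.8/4 = 8.7
  S = [[2.3, 4.15],
 [4.15, 8.7]].

Step 3 — invert S. det(S) = 2.3·8.7 - (4.15)² = 2.7875.
  S^{-1} = (1/det) · [[d, -b], [-b, a]] = [[3.1211, -1.4888],
 [-1.4888, 0.8251]].

Step 4 — quadratic form (x̄ - mu_0)^T · S^{-1} · (x̄ - mu_0):
  S^{-1} · (x̄ - mu_0) = (7.0493, -3.5695),
  (x̄ - mu_0)^T · [...] = (1.4)·(7.0493) + (-1.8)·(-3.5695) = 16.2942.

Step 5 — scale by n: T² = 5 · 16.2942 = 81.4709.

T² ≈ 81.4709


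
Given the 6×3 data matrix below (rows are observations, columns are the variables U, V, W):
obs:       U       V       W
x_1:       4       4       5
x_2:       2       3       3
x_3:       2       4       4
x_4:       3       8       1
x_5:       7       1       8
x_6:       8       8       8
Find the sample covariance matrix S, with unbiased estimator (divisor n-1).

Step 1 — column means:
  mean(U) = (4 + 2 + 2 + 3 + 7 + 8) / 6 = 26/6 = 4.3333
  mean(V) = (4 + 3 + 4 + 8 + 1 + 8) / 6 = 28/6 = 4.6667
  mean(W) = (5 + 3 + 4 + 1 + 8 + 8) / 6 = 29/6 = 4.8333

Step 2 — sample covariance S[i,j] = (1/(n-1)) · Σ_k (x_{k,i} - mean_i) · (x_{k,j} - mean_j), with n-1 = 5.
  S[U,U] = ((-0.3333)·(-0.3333) + (-2.3333)·(-2.3333) + (-2.3333)·(-2.3333) + (-1.3333)·(-1.3333) + (2.6667)·(2.6667) + (3.6667)·(3.6667)) / 5 = 33.3333/5 = 6.6667
  S[U,V] = ((-0.3333)·(-0.6667) + (-2.3333)·(-1.6667) + (-2.3333)·(-0.6667) + (-1.3333)·(3.3333) + (2.6667)·(-3.6667) + (3.6667)·(3.3333)) / 5 = 3.6667/5 = 0.7333
  S[U,W] = ((-0.3333)·(0.1667) + (-2.3333)·(-1.8333) + (-2.3333)·(-0.8333) + (-1.3333)·(-3.8333) + (2.6667)·(3.1667) + (3.6667)·(3.1667)) / 5 = 31.3333/5 = 6.2667
  S[V,V] = ((-0.6667)·(-0.6667) + (-1.6667)·(-1.6667) + (-0.6667)·(-0.6667) + (3.3333)·(3.3333) + (-3.6667)·(-3.6667) + (3.3333)·(3.3333)) / 5 = 39.3333/5 = 7.8667
  S[V,W] = ((-0.6667)·(0.1667) + (-1.6667)·(-1.8333) + (-0.6667)·(-0.8333) + (3.3333)·(-3.8333) + (-3.6667)·(3.1667) + (3.3333)·(3.1667)) / 5 = -10.3333/5 = -2.0667
  S[W,W] = ((0.1667)·(0.1667) + (-1.8333)·(-1.8333) + (-0.8333)·(-0.8333) + (-3.8333)·(-3.8333) + (3.1667)·(3.1667) + (3.1667)·(3.1667)) / 5 = 38.8333/5 = 7.7667

S is symmetric (S[j,i] = S[i,j]). Assembling:

S = [[6.6667, 0.7333, 6.2667],
 [0.7333, 7.8667, -2.0667],
 [6.2667, -2.0667, 7.7667]]


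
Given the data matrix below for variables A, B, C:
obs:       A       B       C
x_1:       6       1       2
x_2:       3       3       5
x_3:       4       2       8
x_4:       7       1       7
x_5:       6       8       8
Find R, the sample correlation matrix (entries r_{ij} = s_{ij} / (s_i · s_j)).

Step 1 — column means:
  mean(A) = (6 + 3 + 4 + 7 + 6) / 5 = 26/5 = 5.2
  mean(B) = (1 + 3 + 2 + 1 + 8) / 5 = 15/5 = 3
  mean(C) = (2 + 5 + 8 + 7 + 8) / 5 = 30/5 = 6

Step 2 — sample variances and covariances s[i,j] = (1/(n-1)) · Σ_k (x_{k,i} - mean_i) · (x_{k,j} - mean_j), with n-1 = 4:
  s[A,A] = ((0.8)·(0.8) + (-2.2)·(-2.2) + (-1.2)·(-1.2) + (1.8)·(1.8) + (0.8)·(0.8)) / 4 = 10.8/4 = 2.7
  s[A,B] = ((0.8)·(-2) + (-2.2)·(0) + (-1.2)·(-1) + (1.8)·(-2) + (0.8)·(5)) / 4 = 0/4 = 0
  s[A,C] = ((0.8)·(-4) + (-2.2)·(-1) + (-1.2)·(2) + (1.8)·(1) + (0.8)·(2)) / 4 = 0/4 = 0
  s[B,B] = ((-2)·(-2) + (0)·(0) + (-1)·(-1) + (-2)·(-2) + (5)·(5)) / 4 = 34/4 = 8.5
  s[B,C] = ((-2)·(-4) + (0)·(-1) + (-1)·(2) + (-2)·(1) + (5)·(2)) / 4 = 14/4 = 3.5
  s[C,C] = ((-4)·(-4) + (-1)·(-1) + (2)·(2) + (1)·(1) + (2)·(2)) / 4 = 26/4 = 6.5
  Sample standard deviations s_i = √(s[i,i]):
  s(A) = √(2.7) = 1.6432
  s(B) = √(8.5) = 2.9155
  s(C) = √(6.5) = 2.5495

Step 3 — r_{ij} = s_{ij} / (s_i · s_j):
  r[A,A] = 1 (diagonal).
  r[A,B] = 0 / (1.6432 · 2.9155) = 0 / 4.7906 = 0
  r[A,C] = 0 / (1.6432 · 2.5495) = 0 / 4.1893 = 0
  r[B,B] = 1 (diagonal).
  r[B,C] = 3.5 / (2.9155 · 2.5495) = 3.5 / 7.433 = 0.4709
  r[C,C] = 1 (diagonal).

R is symmetric with unit diagonal. Assembling:

R = [[1, 0, 0],
 [0, 1, 0.4709],
 [0, 0.4709, 1]]


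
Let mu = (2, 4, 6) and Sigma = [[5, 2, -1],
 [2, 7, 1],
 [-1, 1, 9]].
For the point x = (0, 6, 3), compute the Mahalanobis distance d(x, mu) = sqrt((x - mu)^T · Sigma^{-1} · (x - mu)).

Step 1 — centre the observation: (x - mu) = (-2, 2, -3).

Step 2 — invert Sigma (cofactor / det for 3×3, or solve directly):
  Sigma^{-1} = [[0.2357, -0.0722, 0.0342],
 [-0.0722, 0.1673, -0.0266],
 [0.0342, -0.0266, 0.1179]].

Step 3 — form the quadratic (x - mu)^T · Sigma^{-1} · (x - mu):
  Sigma^{-1} · (x - mu) = (-0.7186, 0.5589, -0.4753).
  (x - mu)^T · [Sigma^{-1} · (x - mu)] = (-2)·(-0.7186) + (2)·(0.5589) + (-3)·(-0.4753) = 3.981.

Step 4 — take square root: d = √(3.981) ≈ 1.9952.

d(x, mu) = √(3.981) ≈ 1.9952


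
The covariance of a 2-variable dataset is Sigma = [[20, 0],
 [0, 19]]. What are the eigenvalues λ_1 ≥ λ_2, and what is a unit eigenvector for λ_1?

Step 1 — characteristic polynomial of 2×2 Sigma:
  det(Sigma - λI) = λ² - trace · λ + det = 0.
  trace = 20 + 19 = 39, det = 20·19 - (0)² = 380.
Step 2 — discriminant:
  Δ = trace² - 4·det = 1521 - 1520 = 1.
Step 3 — eigenvalues:
  λ = (trace ± √Δ)/2 = (39 ± 1)/2,
  λ_1 = 20,  λ_2 = 19.

Step 4 — unit eigenvector for λ_1: Sigma is diagonal, so its eigenvectors are the coordinate axes. λ_1 = 20 is the diagonal entry on the first coordinate axis, hence
  v_1 = (1, 0) (||v_1|| = 1).

λ_1 = 20,  λ_2 = 19;  v_1 ≈ (1, 0)


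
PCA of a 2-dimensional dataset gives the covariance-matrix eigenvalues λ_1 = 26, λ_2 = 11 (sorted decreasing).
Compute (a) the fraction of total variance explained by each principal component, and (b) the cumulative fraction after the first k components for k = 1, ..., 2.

Step 1 — total variance = trace(Sigma) = Σ λ_i = 26 + 11 = 37.

Step 2 — fraction explained by component i = λ_i / Σ λ:
  PC1: 26/37 = 0.7027
  PC2: 11/37 = 0.2973

Step 3 — cumulative fraction after k components = (λ_1 + ... + λ_k) / Σ λ:
  k = 1: 26/37 = 0.7027
  k = 2: (26 + 11)/37 = 37/37 = 1

Summary (fraction, with percent):

explained: PC1 0.7027 (70.27%), PC2 0.2973 (29.73%);  cumulative: 0.7027, 1


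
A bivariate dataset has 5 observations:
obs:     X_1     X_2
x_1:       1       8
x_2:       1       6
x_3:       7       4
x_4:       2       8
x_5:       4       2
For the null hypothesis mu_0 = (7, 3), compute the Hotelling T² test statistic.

Step 1 — sample mean vector:
  mean(X_1) = (1 + 1 + 7 + 2 + 4) / 5 = 15/5 = 3
  mean(X_2) = (8 + 6 + 4 + 8 + 2) / 5 = 28/5 = 5.6
  x̄ = (3, 5.6),  deviation x̄ - mu_0 = (3, 5.6) - (7, 3) = (-4, 2.6).

Step 2 — sample covariance matrix, S[i,j] = (1/(n-1)) · Σ_k (x_{k,i} - mean_i) · (x_{k,j} - mean_j), divisor n-1 = 4:
  S[X_1,X_1] = ((-2)·(-2) + (-2)·(-2) + (4)·(4) + (-1)·(-1) + (1)·(1)) / 4 = 26/4 = 6.5
  S[X_1,X_2] = ((-2)·(2.4) + (-2)·(0.4) + (4)·(-1.6) + (-1)·(2.4) + (1)·(-3.6)) / 4 = -18/4 = -4.5
  S[X_2,X_2] = ((2.4)·(2.4) + (0.4)·(0.4) + (-1.6)·(-1.6) + (2.4)·(2.4) + (-3.6)·(-3.6)) / 4 = 27.2/4 = 6.8
  S = [[6.5, -4.5],
 [-4.5, 6.8]].

Step 3 — invert S. det(S) = 6.5·6.8 - (-4.5)² = 23.95.
  S^{-1} = (1/det) · [[d, -b], [-b, a]] = [[0.2839, 0.1879],
 [0.1879, 0.2714]].

Step 4 — quadratic form (x̄ - mu_0)^T · S^{-1} · (x̄ - mu_0):
  S^{-1} · (x̄ - mu_0) = (-0.6472, -0.0459),
  (x̄ - mu_0)^T · [...] = (-4)·(-0.6472) + (2.6)·(-0.0459) = 2.4693.

Step 5 — scale by n: T² = 5 · 2.4693 = 12.3466.

T² ≈ 12.3466


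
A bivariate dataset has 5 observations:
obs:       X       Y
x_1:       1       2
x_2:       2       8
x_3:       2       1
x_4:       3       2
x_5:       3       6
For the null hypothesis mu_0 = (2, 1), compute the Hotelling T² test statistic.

Step 1 — sample mean vector:
  mean(X) = (1 + 2 + 2 + 3 + 3) / 5 = 11/5 = 2.2
  mean(Y) = (2 + 8 + 1 + 2 + 6) / 5 = 19/5 = 3.8
  x̄ = (2.2, 3.8),  deviation x̄ - mu_0 = (2.2, 3.8) - (2, 1) = (0.2, 2.8).

Step 2 — sample covariance matrix, S[i,j] = (1/(n-1)) · Σ_k (x_{k,i} - mean_i) · (x_{k,j} - mean_j), divisor n-1 = 4:
  S[X,X] = ((-1.2)·(-1.2) + (-0.2)·(-0.2) + (-0.2)·(-0.2) + (0.8)·(0.8) + (0.8)·(0.8)) / 4 = 2.8/4 = 0.7
  S[X,Y] = ((-1.2)·(-1.8) + (-0.2)·(4.2) + (-0.2)·(-2.8) + (0.8)·(-1.8) + (0.8)·(2.2)) / 4 = 2.2/4 = 0.55
  S[Y,Y] = ((-1.8)·(-1.8) + (4.2)·(4.2) + (-2.8)·(-2.8) + (-1.8)·(-1.8) + (2.2)·(2.2)) / 4 = 36.8/4 = 9.2
  S = [[0.7, 0.55],
 [0.55, 9.2]].

Step 3 — invert S. det(S) = 0.7·9.2 - (0.55)² = 6.1375.
  S^{-1} = (1/det) · [[d, -b], [-b, a]] = [[1.499, -0.0896],
 [-0.0896, 0.1141]].

Step 4 — quadratic form (x̄ - mu_0)^T · S^{-1} · (x̄ - mu_0):
  S^{-1} · (x̄ - mu_0) = (0.0489, 0.3014),
  (x̄ - mu_0)^T · [...] = (0.2)·(0.0489) + (2.8)·(0.3014) = 0.8538.

Step 5 — scale by n: T² = 5 · 0.8538 = 4.2688.

T² ≈ 4.2688


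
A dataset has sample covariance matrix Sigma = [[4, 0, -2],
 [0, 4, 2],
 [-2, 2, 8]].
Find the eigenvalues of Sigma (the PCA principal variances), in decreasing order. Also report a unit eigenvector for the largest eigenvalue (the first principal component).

Step 1 — characteristic polynomial p(λ) = det(λI - Sigma) = λ³ - tr·λ² + c_1·λ - det, where tr = trace, c_1 = sum of the principal 2×2 minors, det = det(Sigma):
  tr = 4 + 4 + 8 = 16,
  c_1 = (4·4 - (0)²) + (4·8 - (-2)²) + (4·8 - (2)²) = 16 + 28 + 28 = 72,
  det = 4·(4·8 - (2)²) - (0)·((0)·8 - (2)·(-2)) + (-2)·((0)·(2) - 4·(-2)) = 4·(28) - (0)·(4) + (-2)·(8) = 96.
  So p(λ) = λ³ - 16λ² + 72λ - 96.
Step 2 — look for an integer root (rational root theorem: any rational root is an integer divisor of 96). Testing λ = 4:
  p(4) = 64 - 256 + 288 - 96 = 0  ✓
  Dividing out (λ - 4): p(λ) = (λ - 4)(λ² - 12λ + 24).
Step 3 — remaining eigenvalues from the quadratic λ² - 12λ + 24 = 0:
  Δ = 12² - 4·24 = 144 - 96 = 48,  λ = (12 ± √48)/2 = (12 ± 6.9282)/2 ≈ 9.4641 or 2.5359.
  Sorted: λ_1 = 9.4641,  λ_2 = 4,  λ_3 = 2.5359  (check: sum = 16 = tr ✓).

Step 4 — unit eigenvector for λ_1 ≈ 9.4641: v spans the null space of (Sigma - λ_1 I), whose rows are
  r_1 = (-5.4641, 0, -2),  r_2 = (0, -5.4641, 2),  r_3 = (-2, 2, -1.4641).
  v is orthogonal to every row, so take v ∝ r_1 × r_2 = ((0)·(2) - (-2)·(-5.4641), (-2)·(0) - (-5.4641)·(2), (-5.4641)·(-5.4641) - (0)·(0)) ≈ (-10.9282, 10.9282, 29.8564).
  Rescale (multiply by -1 so the first nonzero entry is positive): u = (10.9282, -10.9282, -29.8564).
  ||u|| = √((10.9282)² + (-10.9282)² + (-29.8564)²) = √(1130.2563) ≈ 33.6193,  v_1 = u/||u|| ≈ (0.3251, -0.3251, -0.8881) (||v_1|| = 1).

λ_1 = 9.4641,  λ_2 = 4,  λ_3 = 2.5359;  v_1 ≈ (0.3251, -0.3251, -0.8881)


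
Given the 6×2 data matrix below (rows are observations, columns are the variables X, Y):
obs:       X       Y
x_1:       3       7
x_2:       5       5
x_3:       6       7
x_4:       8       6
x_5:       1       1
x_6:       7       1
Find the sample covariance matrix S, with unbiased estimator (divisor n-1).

Step 1 — column means:
  mean(X) = (3 + 5 + 6 + 8 + 1 + 7) / 6 = 30/6 = 5
  mean(Y) = (7 + 5 + 7 + 6 + 1 + 1) / 6 = 27/6 = 4.5

Step 2 — sample covariance S[i,j] = (1/(n-1)) · Σ_k (x_{k,i} - mean_i) · (x_{k,j} - mean_j), with n-1 = 5.
  S[X,X] = ((-2)·(-2) + (0)·(0) + (1)·(1) + (3)·(3) + (-4)·(-4) + (2)·(2)) / 5 = 34/5 = 6.8
  S[X,Y] = ((-2)·(2.5) + (0)·(0.5) + (1)·(2.5) + (3)·(1.5) + (-4)·(-3.5) + (2)·(-3.5)) / 5 = 9/5 = 1.8
  S[Y,Y] = ((2.5)·(2.5) + (0.5)·(0.5) + (2.5)·(2.5) + (1.5)·(1.5) + (-3.5)·(-3.5) + (-3.5)·(-3.5)) / 5 = 39.5/5 = 7.9

S is symmetric (S[j,i] = S[i,j]). Assembling:

S = [[6.8, 1.8],
 [1.8, 7.9]]


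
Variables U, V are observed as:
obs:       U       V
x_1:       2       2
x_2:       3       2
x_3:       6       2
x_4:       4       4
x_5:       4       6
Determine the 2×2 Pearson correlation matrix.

Step 1 — column means:
  mean(U) = (2 + 3 + 6 + 4 + 4) / 5 = 19/5 = 3.8
  mean(V) = (2 + 2 + 2 + 4 + 6) / 5 = 16/5 = 3.2

Step 2 — sample variances and covariances s[i,j] = (1/(n-1)) · Σ_k (x_{k,i} - mean_i) · (x_{k,j} - mean_j), with n-1 = 4:
  s[U,U] = ((-1.8)·(-1.8) + (-0.8)·(-0.8) + (2.2)·(2.2) + (0.2)·(0.2) + (0.2)·(0.2)) / 4 = 8.8/4 = 2.2
  s[U,V] = ((-1.8)·(-1.2) + (-0.8)·(-1.2) + (2.2)·(-1.2) + (0.2)·(0.8) + (0.2)·(2.8)) / 4 = 1.2/4 = 0.3
  s[V,V] = ((-1.2)·(-1.2) + (-1.2)·(-1.2) + (-1.2)·(-1.2) + (0.8)·(0.8) + (2.8)·(2.8)) / 4 = 12.8/4 = 3.2
  Sample standard deviations s_i = √(s[i,i]):
  s(U) = √(2.2) = 1.4832
  s(V) = √(3.2) = 1.7889

Step 3 — r_{ij} = s_{ij} / (s_i · s_j):
  r[U,U] = 1 (diagonal).
  r[U,V] = 0.3 / (1.4832 · 1.7889) = 0.3 / 2.6533 = 0.1131
  r[V,V] = 1 (diagonal).

R is symmetric with unit diagonal. Assembling:

R = [[1, 0.1131],
 [0.1131, 1]]


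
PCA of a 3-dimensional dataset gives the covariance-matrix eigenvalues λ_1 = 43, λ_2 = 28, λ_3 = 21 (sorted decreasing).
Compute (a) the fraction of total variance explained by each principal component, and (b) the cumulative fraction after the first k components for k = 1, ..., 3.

Step 1 — total variance = trace(Sigma) = Σ λ_i = 43 + 28 + 21 = 92.

Step 2 — fraction explained by component i = λ_i / Σ λ:
  PC1: 43/92 = 0.4674
  PC2: 28/92 = 0.3043
  PC3: 21/92 = 0.2283

Step 3 — cumulative fraction after k components = (λ_1 + ... + λ_k) / Σ λ:
  k = 1: 43/92 = 0.4674
  k = 2: (43 + 28)/92 = 71/92 = 0.7717
  k = 3: (43 + 28 + 21)/92 = 92/92 = 1

Summary (fraction, with percent):

explained: PC1 0.4674 (46.74%), PC2 0.3043 (30.43%), PC3 0.2283 (22.83%);  cumulative: 0.4674, 0.7717, 1


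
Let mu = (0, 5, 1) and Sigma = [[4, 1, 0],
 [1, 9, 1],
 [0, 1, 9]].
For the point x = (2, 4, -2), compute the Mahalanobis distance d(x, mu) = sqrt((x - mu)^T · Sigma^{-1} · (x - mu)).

Step 1 — centre the observation: (x - mu) = (2, -1, -3).

Step 2 — invert Sigma (cofactor / det for 3×3, or solve directly):
  Sigma^{-1} = [[0.2572, -0.0289, 0.0032],
 [-0.0289, 0.1158, -0.0129],
 [0.0032, -0.0129, 0.1125]].

Step 3 — form the quadratic (x - mu)^T · Sigma^{-1} · (x - mu):
  Sigma^{-1} · (x - mu) = (0.5338, -0.135, -0.3183).
  (x - mu)^T · [Sigma^{-1} · (x - mu)] = (2)·(0.5338) + (-1)·(-0.135) + (-3)·(-0.3183) = 2.1576.

Step 4 — take square root: d = √(2.1576) ≈ 1.4689.

d(x, mu) = √(2.1576) ≈ 1.4689


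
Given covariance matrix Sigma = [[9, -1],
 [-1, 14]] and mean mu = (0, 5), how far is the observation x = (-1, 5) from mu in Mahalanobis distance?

Step 1 — centre the observation: (x - mu) = (-1, 0).

Step 2 — invert Sigma. det(Sigma) = 9·14 - (-1)² = 125.
  Sigma^{-1} = (1/det) · [[d, -b], [-b, a]] = [[0.112, 0.008],
 [0.008, 0.072]].

Step 3 — form the quadratic (x - mu)^T · Sigma^{-1} · (x - mu):
  Sigma^{-1} · (x - mu) = (-0.112, -0.008).
  (x - mu)^T · [Sigma^{-1} · (x - mu)] = (-1)·(-0.112) + (0)·(-0.008) = 0.112.

Step 4 — take square root: d = √(0.112) ≈ 0.3347.

d(x, mu) = √(0.112) ≈ 0.3347


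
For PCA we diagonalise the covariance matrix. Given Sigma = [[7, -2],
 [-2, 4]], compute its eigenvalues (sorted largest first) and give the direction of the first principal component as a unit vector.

Step 1 — characteristic polynomial of 2×2 Sigma:
  det(Sigma - λI) = λ² - trace · λ + det = 0.
  trace = 7 + 4 = 11, det = 7·4 - (-2)² = 24.
Step 2 — discriminant:
  Δ = trace² - 4·det = 121 - 96 = 25.
Step 3 — eigenvalues:
  λ = (trace ± √Δ)/2 = (11 ± 5)/2,
  λ_1 = 8,  λ_2 = 3.

Step 4 — unit eigenvector for λ_1: solve (Sigma - λ_1 I)v = 0. First row:
  (7 - 8)·v_x + (-2)·v_y = 0, i.e. (-1)·v_x + (-2)·v_y = 0,
  so v ∝ (b, λ_1 - a) = (-2, 1); multiply by -1 so the first entry is positive: u = (2, -1).
  ||u|| = √((2)² + (-1)²) = √(5) ≈ 2.2361,
  v_1 = u/||u|| ≈ (0.8944, -0.4472) (||v_1|| = 1).

λ_1 = 8,  λ_2 = 3;  v_1 ≈ (0.8944, -0.4472)


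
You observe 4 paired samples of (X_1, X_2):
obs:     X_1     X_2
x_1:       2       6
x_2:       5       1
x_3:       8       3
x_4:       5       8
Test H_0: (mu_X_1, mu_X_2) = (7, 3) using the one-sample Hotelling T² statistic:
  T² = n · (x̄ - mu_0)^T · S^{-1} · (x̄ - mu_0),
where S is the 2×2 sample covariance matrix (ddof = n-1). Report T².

Step 1 — sample mean vector:
  mean(X_1) = (2 + 5 + 8 + 5) / 4 = 20/4 = 5
  mean(X_2) = (6 + 1 + 3 + 8) / 4 = 18/4 = 4.5
  x̄ = (5, 4.5),  deviation x̄ - mu_0 = (5, 4.5) - (7, 3) = (-2, 1.5).

Step 2 — sample covariance matrix, S[i,j] = (1/(n-1)) · Σ_k (x_{k,i} - mean_i) · (x_{k,j} - mean_j), divisor n-1 = 3:
  S[X_1,X_1] = ((-3)·(-3) + (0)·(0) + (3)·(3) + (0)·(0)) / 3 = 18/3 = 6
  S[X_1,X_2] = ((-3)·(1.5) + (0)·(-3.5) + (3)·(-1.5) + (0)·(3.5)) / 3 = -9/3 = -3
  S[X_2,X_2] = ((1.5)·(1.5) + (-3.5)·(-3.5) + (-1.5)·(-1.5) + (3.5)·(3.5)) / 3 = 29/3 = 9.6667
  S = [[6, -3],
 [-3, 9.6667]].

Step 3 — invert S. det(S) = 6·9.6667 - (-3)² = 49.
  S^{-1} = (1/det) · [[d, -b], [-b, a]] = [[0.1973, 0.0612],
 [0.0612, 0.1224]].

Step 4 — quadratic form (x̄ - mu_0)^T · S^{-1} · (x̄ - mu_0):
  S^{-1} · (x̄ - mu_0) = (-0.3027, 0.0612),
  (x̄ - mu_0)^T · [...] = (-2)·(-0.3027) + (1.5)·(0.0612) = 0.6973.

Step 5 — scale by n: T² = 4 · 0.6973 = 2.7891.

T² ≈ 2.7891


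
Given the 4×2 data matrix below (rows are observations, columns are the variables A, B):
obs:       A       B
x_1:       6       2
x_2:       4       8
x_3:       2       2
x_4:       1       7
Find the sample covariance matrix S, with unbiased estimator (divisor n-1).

Step 1 — column means:
  mean(A) = (6 + 4 + 2 + 1) / 4 = 13/4 = 3.25
  mean(B) = (2 + 8 + 2 + 7) / 4 = 19/4 = 4.75

Step 2 — sample covariance S[i,j] = (1/(n-1)) · Σ_k (x_{k,i} - mean_i) · (x_{k,j} - mean_j), with n-1 = 3.
  S[A,A] = ((2.75)·(2.75) + (0.75)·(0.75) + (-1.25)·(-1.25) + (-2.25)·(-2.25)) / 3 = 14.75/3 = 4.9167
  S[A,B] = ((2.75)·(-2.75) + (0.75)·(3.25) + (-1.25)·(-2.75) + (-2.25)·(2.25)) / 3 = -6.75/3 = -2.25
  S[B,B] = ((-2.75)·(-2.75) + (3.25)·(3.25) + (-2.75)·(-2.75) + (2.25)·(2.25)) / 3 = 30.75/3 = 10.25

S is symmetric (S[j,i] = S[i,j]). Assembling:

S = [[4.9167, -2.25],
 [-2.25, 10.25]]


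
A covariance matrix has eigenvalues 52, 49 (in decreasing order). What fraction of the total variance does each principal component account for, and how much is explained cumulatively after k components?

Step 1 — total variance = trace(Sigma) = Σ λ_i = 52 + 49 = 101.

Step 2 — fraction explained by component i = λ_i / Σ λ:
  PC1: 52/101 = 0.5149
  PC2: 49/101 = 0.4851

Step 3 — cumulative fraction after k components = (λ_1 + ... + λ_k) / Σ λ:
  k = 1: 52/101 = 0.5149
  k = 2: (52 + 49)/101 = 101/101 = 1

Summary (fraction, with percent):

explained: PC1 0.5149 (51.49%), PC2 0.4851 (48.51%);  cumulative: 0.5149, 1


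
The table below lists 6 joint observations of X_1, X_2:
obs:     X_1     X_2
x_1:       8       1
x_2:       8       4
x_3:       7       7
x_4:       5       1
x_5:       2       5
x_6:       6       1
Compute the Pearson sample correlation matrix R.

Step 1 — column means:
  mean(X_1) = (8 + 8 + 7 + 5 + 2 + 6) / 6 = 36/6 = 6
  mean(X_2) = (1 + 4 + 7 + 1 + 5 + 1) / 6 = 19/6 = 3.1667

Step 2 — sample variances and covariances s[i,j] = (1/(n-1)) · Σ_k (x_{k,i} - mean_i) · (x_{k,j} - mean_j), with n-1 = 5:
  s[X_1,X_1] = ((2)·(2) + (2)·(2) + (1)·(1) + (-1)·(-1) + (-4)·(-4) + (0)·(0)) / 5 = 26/5 = 5.2
  s[X_1,X_2] = ((2)·(-2.1667) + (2)·(0.8333) + (1)·(3.8333) + (-1)·(-2.1667) + (-4)·(1.8333) + (0)·(-2.1667)) / 5 = -4/5 = -0.8
  s[X_2,X_2] = ((-2.1667)·(-2.1667) + (0.8333)·(0.8333) + (3.8333)·(3.8333) + (-2.1667)·(-2.1667) + (1.8333)·(1.8333) + (-2.1667)·(-2.1667)) / 5 = 32.8333/5 = 6.5667
  Sample standard deviations s_i = √(s[i,i]):
  s(X_1) = √(5.2) = 2.2804
  s(X_2) = √(6.5667) = 2.5626

Step 3 — r_{ij} = s_{ij} / (s_i · s_j):
  r[X_1,X_1] = 1 (diagonal).
  r[X_1,X_2] = -0.8 / (2.2804 · 2.5626) = -0.8 / 5.8435 = -0.1369
  r[X_2,X_2] = 1 (diagonal).

R is symmetric with unit diagonal. Assembling:

R = [[1, -0.1369],
 [-0.1369, 1]]


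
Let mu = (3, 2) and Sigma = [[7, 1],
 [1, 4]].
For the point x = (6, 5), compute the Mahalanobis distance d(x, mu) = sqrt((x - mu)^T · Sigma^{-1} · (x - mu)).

Step 1 — centre the observation: (x - mu) = (3, 3).

Step 2 — invert Sigma. det(Sigma) = 7·4 - (1)² = 27.
  Sigma^{-1} = (1/det) · [[d, -b], [-b, a]] = [[0.1481, -0.037],
 [-0.037, 0.2593]].

Step 3 — form the quadratic (x - mu)^T · Sigma^{-1} · (x - mu):
  Sigma^{-1} · (x - mu) = (0.3333, 0.6667).
  (x - mu)^T · [Sigma^{-1} · (x - mu)] = (3)·(0.3333) + (3)·(0.6667) = 3.

Step 4 — take square root: d = √(3) ≈ 1.7321.

d(x, mu) = √(3) ≈ 1.7321


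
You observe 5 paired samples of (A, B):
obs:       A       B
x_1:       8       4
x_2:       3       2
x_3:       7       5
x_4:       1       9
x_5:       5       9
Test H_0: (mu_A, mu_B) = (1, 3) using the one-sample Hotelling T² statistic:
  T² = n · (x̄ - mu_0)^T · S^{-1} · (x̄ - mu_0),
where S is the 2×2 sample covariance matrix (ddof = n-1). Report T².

Step 1 — sample mean vector:
  mean(A) = (8 + 3 + 7 + 1 + 5) / 5 = 24/5 = 4.8
  mean(B) = (4 + 2 + 5 + 9 + 9) / 5 = 29/5 = 5.8
  x̄ = (4.8, 5.8),  deviation x̄ - mu_0 = (4.8, 5.8) - (1, 3) = (3.8, 2.8).

Step 2 — sample covariance matrix, S[i,j] = (1/(n-1)) · Σ_k (x_{k,i} - mean_i) · (x_{k,j} - mean_j), divisor n-1 = 4:
  S[A,A] = ((3.2)·(3.2) + (-1.8)·(-1.8) + (2.2)·(2.2) + (-3.8)·(-3.8) + (0.2)·(0.2)) / 4 = 32.8/4 = 8.2
  S[A,B] = ((3.2)·(-1.8) + (-1.8)·(-3.8) + (2.2)·(-0.8) + (-3.8)·(3.2) + (0.2)·(3.2)) / 4 = -12.2/4 = -3.05
  S[B,B] = ((-1.8)·(-1.8) + (-3.8)·(-3.8) + (-0.8)·(-0.8) + (3.2)·(3.2) + (3.2)·(3.2)) / 4 = 38.8/4 = 9.7
  S = [[8.2, -3.05],
 [-3.05, 9.7]].

Step 3 — invert S. det(S) = 8.2·9.7 - (-3.05)² = 70.2375.
  S^{-1} = (1/det) · [[d, -b], [-b, a]] = [[0.1381, 0.0434],
 [0.0434, 0.1167]].

Step 4 — quadratic form (x̄ - mu_0)^T · S^{-1} · (x̄ - mu_0):
  S^{-1} · (x̄ - mu_0) = (0.6464, 0.4919),
  (x̄ - mu_0)^T · [...] = (3.8)·(0.6464) + (2.8)·(0.4919) = 3.8336.

Step 5 — scale by n: T² = 5 · 3.8336 = 19.1678.

T² ≈ 19.1678


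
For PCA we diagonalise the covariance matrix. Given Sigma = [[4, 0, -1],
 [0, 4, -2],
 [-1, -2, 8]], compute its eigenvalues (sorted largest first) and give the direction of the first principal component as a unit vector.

Step 1 — characteristic polynomial p(λ) = det(λI - Sigma) = λ³ - tr·λ² + c_1·λ - det, where tr = trace, c_1 = sum of the principal 2×2 minors, det = det(Sigma):
  tr = 4 + 4 + 8 = 16,
  c_1 = (4·4 - (0)²) + (4·8 - (-1)²) + (4·8 - (-2)²) = 16 + 31 + 28 = 75,
  det = 4·(4·8 - (-2)²) - (0)·((0)·8 - (-2)·(-1)) + (-1)·((0)·(-2) - 4·(-1)) = 4·(28) - (0)·(-2) + (-1)·(4) = 108.
  So p(λ) = λ³ - 16λ² + 75λ - 108.
Step 2 — look for an integer root (rational root theorem: any rational root is an integer divisor of 108). Testing λ = 3:
  p(3) = 27 - 144 + 225 - 108 = 0  ✓
  Dividing out (λ - 3): p(λ) = (λ - 3)(λ² - 13λ + 36).
Step 3 — remaining eigenvalues from the quadratic λ² - 13λ + 36 = 0:
  Δ = 13² - 4·36 = 169 - 144 = 25,  λ = (13 ± √25)/2 = (13 ± 5)/2 = 9 or 4.
  Sorted: λ_1 = 9,  λ_2 = 4,  λ_3 = 3  (check: sum = 16 = tr ✓).

Step 4 — unit eigenvector for λ_1 = 9: v spans the null space of (Sigma - λ_1 I), whose rows are
  r_1 = (-5, 0, -1),  r_2 = (0, -5, -2),  r_3 = (-1, -2, -1).
  v is orthogonal to every row, so take v ∝ r_1 × r_2 = ((0)·(-2) - (-1)·(-5), (-1)·(0) - (-5)·(-2), (-5)·(-5) - (0)·(0)) = (-5, -10, 25).
  Rescale (divide by 5; multiply by -1 so the first nonzero entry is positive): u = (1, 2, -5).
  ||u|| = √((1)² + (2)² + (-5)²) = √(30) ≈ 5.4772,  v_1 = u/||u|| ≈ (0.1826, 0.3651, -0.9129) (||v_1|| = 1).

λ_1 = 9,  λ_2 = 4,  λ_3 = 3;  v_1 ≈ (0.1826, 0.3651, -0.9129)


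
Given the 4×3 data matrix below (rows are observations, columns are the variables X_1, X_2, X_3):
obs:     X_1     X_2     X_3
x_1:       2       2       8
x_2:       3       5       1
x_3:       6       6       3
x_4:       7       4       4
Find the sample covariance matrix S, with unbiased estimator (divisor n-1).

Step 1 — column means:
  mean(X_1) = (2 + 3 + 6 + 7) / 4 = 18/4 = 4.5
  mean(X_2) = (2 + 5 + 6 + 4) / 4 = 17/4 = 4.25
  mean(X_3) = (8 + 1 + 3 + 4) / 4 = 16/4 = 4

Step 2 — sample covariance S[i,j] = (1/(n-1)) · Σ_k (x_{k,i} - mean_i) · (x_{k,j} - mean_j), with n-1 = 3.
  S[X_1,X_1] = ((-2.5)·(-2.5) + (-1.5)·(-1.5) + (1.5)·(1.5) + (2.5)·(2.5)) / 3 = 17/3 = 5.6667
  S[X_1,X_2] = ((-2.5)·(-2.25) + (-1.5)·(0.75) + (1.5)·(1.75) + (2.5)·(-0.25)) / 3 = 6.5/3 = 2.1667
  S[X_1,X_3] = ((-2.5)·(4) + (-1.5)·(-3) + (1.5)·(-1) + (2.5)·(0)) / 3 = -7/3 = -2.3333
  S[X_2,X_2] = ((-2.25)·(-2.25) + (0.75)·(0.75) + (1.75)·(1.75) + (-0.25)·(-0.25)) / 3 = 8.75/3 = 2.9167
  S[X_2,X_3] = ((-2.25)·(4) + (0.75)·(-3) + (1.75)·(-1) + (-0.25)·(0)) / 3 = -13/3 = -4.3333
  S[X_3,X_3] = ((4)·(4) + (-3)·(-3) + (-1)·(-1) + (0)·(0)) / 3 = 26/3 = 8.6667

S is symmetric (S[j,i] = S[i,j]). Assembling:

S = [[5.6667, 2.1667, -2.3333],
 [2.1667, 2.9167, -4.3333],
 [-2.3333, -4.3333, 8.6667]]


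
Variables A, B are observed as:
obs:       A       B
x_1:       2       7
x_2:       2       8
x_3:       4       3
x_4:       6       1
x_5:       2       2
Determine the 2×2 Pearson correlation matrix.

Step 1 — column means:
  mean(A) = (2 + 2 + 4 + 6 + 2) / 5 = 16/5 = 3.2
  mean(B) = (7 + 8 + 3 + 1 + 2) / 5 = 21/5 = 4.2

Step 2 — sample variances and covariances s[i,j] = (1/(n-1)) · Σ_k (x_{k,i} - mean_i) · (x_{k,j} - mean_j), with n-1 = 4:
  s[A,A] = ((-1.2)·(-1.2) + (-1.2)·(-1.2) + (0.8)·(0.8) + (2.8)·(2.8) + (-1.2)·(-1.2)) / 4 = 12.8/4 = 3.2
  s[A,B] = ((-1.2)·(2.8) + (-1.2)·(3.8) + (0.8)·(-1.2) + (2.8)·(-3.2) + (-1.2)·(-2.2)) / 4 = -15.2/4 = -3.8
  s[B,B] = ((2.8)·(2.8) + (3.8)·(3.8) + (-1.2)·(-1.2) + (-3.2)·(-3.2) + (-2.2)·(-2.2)) / 4 = 38.8/4 = 9.7
  Sample standard deviations s_i = √(s[i,i]):
  s(A) = √(3.2) = 1.7889
  s(B) = √(9.7) = 3.1145

Step 3 — r_{ij} = s_{ij} / (s_i · s_j):
  r[A,A] = 1 (diagonal).
  r[A,B] = -3.8 / (1.7889 · 3.1145) = -3.8 / 5.5714 = -0.6821
  r[B,B] = 1 (diagonal).

R is symmetric with unit diagonal. Assembling:

R = [[1, -0.6821],
 [-0.6821, 1]]


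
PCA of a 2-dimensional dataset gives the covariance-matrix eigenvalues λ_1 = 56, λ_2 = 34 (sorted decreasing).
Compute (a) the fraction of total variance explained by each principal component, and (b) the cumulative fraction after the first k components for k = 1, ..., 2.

Step 1 — total variance = trace(Sigma) = Σ λ_i = 56 + 34 = 90.

Step 2 — fraction explained by component i = λ_i / Σ λ:
  PC1: 56/90 = 0.6222
  PC2: 34/90 = 0.3778

Step 3 — cumulative fraction after k components = (λ_1 + ... + λ_k) / Σ λ:
  k = 1: 56/90 = 0.6222
  k = 2: (56 + 34)/90 = 90/90 = 1

Summary (fraction, with percent):

explained: PC1 0.6222 (62.22%), PC2 0.3778 (37.78%);  cumulative: 0.6222, 1


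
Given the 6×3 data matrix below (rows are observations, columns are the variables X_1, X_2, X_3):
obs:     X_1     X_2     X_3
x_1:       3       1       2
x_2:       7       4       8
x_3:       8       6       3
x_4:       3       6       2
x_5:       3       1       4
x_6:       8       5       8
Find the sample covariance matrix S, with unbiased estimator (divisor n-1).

Step 1 — column means:
  mean(X_1) = (3 + 7 + 8 + 3 + 3 + 8) / 6 = 32/6 = 5.3333
  mean(X_2) = (1 + 4 + 6 + 6 + 1 + 5) / 6 = 23/6 = 3.8333
  mean(X_3) = (2 + 8 + 3 + 2 + 4 + 8) / 6 = 27/6 = 4.5

Step 2 — sample covariance S[i,j] = (1/(n-1)) · Σ_k (x_{k,i} - mean_i) · (x_{k,j} - mean_j), with n-1 = 5.
  S[X_1,X_1] = ((-2.3333)·(-2.3333) + (1.6667)·(1.6667) + (2.6667)·(2.6667) + (-2.3333)·(-2.3333) + (-2.3333)·(-2.3333) + (2.6667)·(2.6667)) / 5 = 33.3333/5 = 6.6667
  S[X_1,X_2] = ((-2.3333)·(-2.8333) + (1.6667)·(0.1667) + (2.6667)·(2.1667) + (-2.3333)·(2.1667) + (-2.3333)·(-2.8333) + (2.6667)·(1.1667)) / 5 = 17.3333/5 = 3.4667
  S[X_1,X_3] = ((-2.3333)·(-2.5) + (1.6667)·(3.5) + (2.6667)·(-1.5) + (-2.3333)·(-2.5) + (-2.3333)·(-0.5) + (2.6667)·(3.5)) / 5 = 24/5 = 4.8
  S[X_2,X_2] = ((-2.8333)·(-2.8333) + (0.1667)·(0.1667) + (2.1667)·(2.1667) + (2.1667)·(2.1667) + (-2.8333)·(-2.8333) + (1.1667)·(1.1667)) / 5 = 26.8333/5 = 5.3667
  S[X_2,X_3] = ((-2.8333)·(-2.5) + (0.1667)·(3.5) + (2.1667)·(-1.5) + (2.1667)·(-2.5) + (-2.8333)·(-0.5) + (1.1667)·(3.5)) / 5 = 4.5/5 = 0.9
  S[X_3,X_3] = ((-2.5)·(-2.5) + (3.5)·(3.5) + (-1.5)·(-1.5) + (-2.5)·(-2.5) + (-0.5)·(-0.5) + (3.5)·(3.5)) / 5 = 39.5/5 = 7.9

S is symmetric (S[j,i] = S[i,j]). Assembling:

S = [[6.6667, 3.4667, 4.8],
 [3.4667, 5.3667, 0.9],
 [4.8, 0.9, 7.9]]


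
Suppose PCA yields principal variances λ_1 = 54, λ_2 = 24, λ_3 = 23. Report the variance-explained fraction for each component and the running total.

Step 1 — total variance = trace(Sigma) = Σ λ_i = 54 + 24 + 23 = 101.

Step 2 — fraction explained by component i = λ_i / Σ λ:
  PC1: 54/101 = 0.5347
  PC2: 24/101 = 0.2376
  PC3: 23/101 = 0.2277

Step 3 — cumulative fraction after k components = (λ_1 + ... + λ_k) / Σ λ:
  k = 1: 54/101 = 0.5347
  k = 2: (54 + 24)/101 = 78/101 = 0.7723
  k = 3: (54 + 24 + 23)/101 = 101/101 = 1

Summary (fraction, with percent):

explained: PC1 0.5347 (53.47%), PC2 0.2376 (23.76%), PC3 0.2277 (22.77%);  cumulative: 0.5347, 0.7723, 1


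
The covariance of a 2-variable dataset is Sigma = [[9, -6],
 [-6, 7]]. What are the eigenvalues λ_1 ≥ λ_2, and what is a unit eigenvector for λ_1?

Step 1 — characteristic polynomial of 2×2 Sigma:
  det(Sigma - λI) = λ² - trace · λ + det = 0.
  trace = 9 + 7 = 16, det = 9·7 - (-6)² = 27.
Step 2 — discriminant:
  Δ = trace² - 4·det = 256 - 108 = 148.
Step 3 — eigenvalues:
  λ = (trace ± √Δ)/2 = (16 ± 12.1655)/2,
  λ_1 = 14.0828,  λ_2 = 1.9172.

Step 4 — unit eigenvector for λ_1: solve (Sigma - λ_1 I)v = 0. First row:
  (9 - 14.0828)·v_x + (-6)·v_y = 0, i.e. (-5.0828)·v_x + (-6)·v_y = 0,
  so v ∝ (b, λ_1 - a) = (-6, 5.0828); multiply by -1 so the first entry is positive: u = (6, -5.0828).
  ||u|| = √((6)² + (-5.0828)²) = √(61.8345) ≈ 7.8635,
  v_1 = u/||u|| ≈ (0.763, -0.6464) (||v_1|| = 1).

λ_1 = 14.0828,  λ_2 = 1.9172;  v_1 ≈ (0.763, -0.6464)


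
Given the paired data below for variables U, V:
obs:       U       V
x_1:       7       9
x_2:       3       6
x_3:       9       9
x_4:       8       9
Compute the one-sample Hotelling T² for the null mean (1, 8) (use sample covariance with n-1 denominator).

Step 1 — sample mean vector:
  mean(U) = (7 + 3 + 9 + 8) / 4 = 27/4 = 6.75
  mean(V) = (9 + 6 + 9 + 9) / 4 = 33/4 = 8.25
  x̄ = (6.75, 8.25),  deviation x̄ - mu_0 = (6.75, 8.25) - (1, 8) = (5.75, 0.25).

Step 2 — sample covariance matrix, S[i,j] = (1/(n-1)) · Σ_k (x_{k,i} - mean_i) · (x_{k,j} - mean_j), divisor n-1 = 3:
  S[U,U] = ((0.25)·(0.25) + (-3.75)·(-3.75) + (2.25)·(2.25) + (1.25)·(1.25)) / 3 = 20.75/3 = 6.9167
  S[U,V] = ((0.25)·(0.75) + (-3.75)·(-2.25) + (2.25)·(0.75) + (1.25)·(0.75)) / 3 = 11.25/3 = 3.75
  S[V,V] = ((0.75)·(0.75) + (-2.25)·(-2.25) + (0.75)·(0.75) + (0.75)·(0.75)) / 3 = 6.75/3 = 2.25
  S = [[6.9167, 3.75],
 [3.75, 2.25]].

Step 3 — invert S. det(S) = 6.9167·2.25 - (3.75)² = 1.5.
  S^{-1} = (1/det) · [[d, -b], [-b, a]] = [[1.5, -2.5],
 [-2.5, 4.6111]].

Step 4 — quadratic form (x̄ - mu_0)^T · S^{-1} · (x̄ - mu_0):
  S^{-1} · (x̄ - mu_0) = (8, -13.2222),
  (x̄ - mu_0)^T · [...] = (5.75)·(8) + (0.25)·(-13.2222) = 42.6944.

Step 5 — scale by n: T² = 4 · 42.6944 = 170.7778.

T² ≈ 170.7778


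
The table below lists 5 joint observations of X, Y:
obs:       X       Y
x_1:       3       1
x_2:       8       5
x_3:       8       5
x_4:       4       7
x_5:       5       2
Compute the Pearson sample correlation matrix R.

Step 1 — column means:
  mean(X) = (3 + 8 + 8 + 4 + 5) / 5 = 28/5 = 5.6
  mean(Y) = (1 + 5 + 5 + 7 + 2) / 5 = 20/5 = 4

Step 2 — sample variances and covariances s[i,j] = (1/(n-1)) · Σ_k (x_{k,i} - mean_i) · (x_{k,j} - mean_j), with n-1 = 4:
  s[X,X] = ((-2.6)·(-2.6) + (2.4)·(2.4) + (2.4)·(2.4) + (-1.6)·(-1.6) + (-0.6)·(-0.6)) / 4 = 21.2/4 = 5.3
  s[X,Y] = ((-2.6)·(-3) + (2.4)·(1) + (2.4)·(1) + (-1.6)·(3) + (-0.6)·(-2)) / 4 = 9/4 = 2.25
  s[Y,Y] = ((-3)·(-3) + (1)·(1) + (1)·(1) + (3)·(3) + (-2)·(-2)) / 4 = 24/4 = 6
  Sample standard deviations s_i = √(s[i,i]):
  s(X) = √(5.3) = 2.3022
  s(Y) = √(6) = 2.4495

Step 3 — r_{ij} = s_{ij} / (s_i · s_j):
  r[X,X] = 1 (diagonal).
  r[X,Y] = 2.25 / (2.3022 · 2.4495) = 2.25 / 5.6391 = 0.399
  r[Y,Y] = 1 (diagonal).

R is symmetric with unit diagonal. Assembling:

R = [[1, 0.399],
 [0.399, 1]]


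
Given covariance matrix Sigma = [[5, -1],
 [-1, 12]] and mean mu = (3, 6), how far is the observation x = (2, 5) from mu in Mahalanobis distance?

Step 1 — centre the observation: (x - mu) = (-1, -1).

Step 2 — invert Sigma. det(Sigma) = 5·12 - (-1)² = 59.
  Sigma^{-1} = (1/det) · [[d, -b], [-b, a]] = [[0.2034, 0.0169],
 [0.0169, 0.0847]].

Step 3 — form the quadratic (x - mu)^T · Sigma^{-1} · (x - mu):
  Sigma^{-1} · (x - mu) = (-0.2203, -0.1017).
  (x - mu)^T · [Sigma^{-1} · (x - mu)] = (-1)·(-0.2203) + (-1)·(-0.1017) = 0.322.

Step 4 — take square root: d = √(0.322) ≈ 0.5675.

d(x, mu) = √(0.322) ≈ 0.5675


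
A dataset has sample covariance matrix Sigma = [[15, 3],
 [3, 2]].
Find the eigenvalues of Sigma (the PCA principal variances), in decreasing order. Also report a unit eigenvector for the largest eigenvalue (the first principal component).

Step 1 — characteristic polynomial of 2×2 Sigma:
  det(Sigma - λI) = λ² - trace · λ + det = 0.
  trace = 15 + 2 = 17, det = 15·2 - (3)² = 21.
Step 2 — discriminant:
  Δ = trace² - 4·det = 289 - 84 = 205.
Step 3 — eigenvalues:
  λ = (trace ± √Δ)/2 = (17 ± 14.3178)/2,
  λ_1 = 15.6589,  λ_2 = 1.3411.

Step 4 — unit eigenvector for λ_1: solve (Sigma - λ_1 I)v = 0. First row:
  (15 - 15.6589)·v_x + (3)·v_y = 0, i.e. (-0.6589)·v_x + (3)·v_y = 0,
  so v ∝ (b, λ_1 - a) = (3, 0.6589) = u.
  ||u|| = √((3)² + (0.6589)²) = √(9.4342) ≈ 3.0715,
  v_1 = u/||u|| ≈ (0.9767, 0.2145) (||v_1|| = 1).

λ_1 = 15.6589,  λ_2 = 1.3411;  v_1 ≈ (0.9767, 0.2145)


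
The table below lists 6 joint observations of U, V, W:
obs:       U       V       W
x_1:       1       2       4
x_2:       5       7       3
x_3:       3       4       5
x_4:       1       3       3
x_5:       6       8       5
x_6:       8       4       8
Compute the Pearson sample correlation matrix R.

Step 1 — column means:
  mean(U) = (1 + 5 + 3 + 1 + 6 + 8) / 6 = 24/6 = 4
  mean(V) = (2 + 7 + 4 + 3 + 8 + 4) / 6 = 28/6 = 4.6667
  mean(W) = (4 + 3 + 5 + 3 + 5 + 8) / 6 = 28/6 = 4.6667

Step 2 — sample variances and covariances s[i,j] = (1/(n-1)) · Σ_k (x_{k,i} - mean_i) · (x_{k,j} - mean_j), with n-1 = 5:
  s[U,U] = ((-3)·(-3) + (1)·(1) + (-1)·(-1) + (-3)·(-3) + (2)·(2) + (4)·(4)) / 5 = 40/5 = 8
  s[U,V] = ((-3)·(-2.6667) + (1)·(2.3333) + (-1)·(-0.6667) + (-3)·(-1.6667) + (2)·(3.3333) + (4)·(-0.6667)) / 5 = 20/5 = 4
  s[U,W] = ((-3)·(-0.6667) + (1)·(-1.6667) + (-1)·(0.3333) + (-3)·(-1.6667) + (2)·(0.3333) + (4)·(3.3333)) / 5 = 19/5 = 3.8
  s[V,V] = ((-2.6667)·(-2.6667) + (2.3333)·(2.3333) + (-0.6667)·(-0.6667) + (-1.6667)·(-1.6667) + (3.3333)·(3.3333) + (-0.6667)·(-0.6667)) / 5 = 27.3333/5 = 5.4667
  s[V,W] = ((-2.6667)·(-0.6667) + (2.3333)·(-1.6667) + (-0.6667)·(0.3333) + (-1.6667)·(-1.6667) + (3.3333)·(0.3333) + (-0.6667)·(3.3333)) / 5 = -0.6667/5 = -0.1333
  s[W,W] = ((-0.6667)·(-0.6667) + (-1.6667)·(-1.6667) + (0.3333)·(0.3333) + (-1.6667)·(-1.6667) + (0.3333)·(0.3333) + (3.3333)·(3.3333)) / 5 = 17.3333/5 = 3.4667
  Sample standard deviations s_i = √(s[i,i]):
  s(U) = √(8) = 2.8284
  s(V) = √(5.4667) = 2.3381
  s(W) = √(3.4667) = 1.8619

Step 3 — r_{ij} = s_{ij} / (s_i · s_j):
  r[U,U] = 1 (diagonal).
  r[U,V] = 4 / (2.8284 · 2.3381) = 4 / 6.6131 = 0.6049
  r[U,W] = 3.8 / (2.8284 · 1.8619) = 3.8 / 5.2662 = 0.7216
  r[V,V] = 1 (diagonal).
  r[V,W] = -0.1333 / (2.3381 · 1.8619) = -0.1333 / 4.3533 = -0.0306
  r[W,W] = 1 (diagonal).

R is symmetric with unit diagonal. Assembling:

R = [[1, 0.6049, 0.7216],
 [0.6049, 1, -0.0306],
 [0.7216, -0.0306, 1]]


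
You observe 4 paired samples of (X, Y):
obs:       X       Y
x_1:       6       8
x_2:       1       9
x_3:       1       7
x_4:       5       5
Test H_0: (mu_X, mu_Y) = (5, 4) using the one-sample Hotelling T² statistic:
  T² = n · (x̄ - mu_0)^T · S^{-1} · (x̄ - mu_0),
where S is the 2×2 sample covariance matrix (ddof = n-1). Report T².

Step 1 — sample mean vector:
  mean(X) = (6 + 1 + 1 + 5) / 4 = 13/4 = 3.25
  mean(Y) = (8 + 9 + 7 + 5) / 4 = 29/4 = 7.25
  x̄ = (3.25, 7.25),  deviation x̄ - mu_0 = (3.25, 7.25) - (5, 4) = (-1.75, 3.25).

Step 2 — sample covariance matrix, S[i,j] = (1/(n-1)) · Σ_k (x_{k,i} - mean_i) · (x_{k,j} - mean_j), divisor n-1 = 3:
  S[X,X] = ((2.75)·(2.75) + (-2.25)·(-2.25) + (-2.25)·(-2.25) + (1.75)·(1.75)) / 3 = 20.75/3 = 6.9167
  S[X,Y] = ((2.75)·(0.75) + (-2.25)·(1.75) + (-2.25)·(-0.25) + (1.75)·(-2.25)) / 3 = -5.25/3 = -1.75
  S[Y,Y] = ((0.75)·(0.75) + (1.75)·(1.75) + (-0.25)·(-0.25) + (-2.25)·(-2.25)) / 3 = 8.75/3 = 2.9167
  S = [[6.9167, -1.75],
 [-1.75, 2.9167]].

Step 3 — invert S. det(S) = 6.9167·2.9167 - (-1.75)² = 17.1111.
  S^{-1} = (1/det) · [[d, -b], [-b, a]] = [[0.1705, 0.1023],
 [0.1023, 0.4042]].

Step 4 — quadratic form (x̄ - mu_0)^T · S^{-1} · (x̄ - mu_0):
  S^{-1} · (x̄ - mu_0) = (0.0341, 1.1347),
  (x̄ - mu_0)^T · [...] = (-1.75)·(0.0341) + (3.25)·(1.1347) = 3.6282.

Step 5 — scale by n: T² = 4 · 3.6282 = 14.513.

T² ≈ 14.513


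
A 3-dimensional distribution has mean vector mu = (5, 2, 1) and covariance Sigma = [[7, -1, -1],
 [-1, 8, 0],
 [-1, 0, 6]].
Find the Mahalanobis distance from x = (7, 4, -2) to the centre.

Step 1 — centre the observation: (x - mu) = (2, 2, -3).

Step 2 — invert Sigma (cofactor / det for 3×3, or solve directly):
  Sigma^{-1} = [[0.1491, 0.0186, 0.0248],
 [0.0186, 0.1273, 0.0031],
 [0.0248, 0.0031, 0.1708]].

Step 3 — form the quadratic (x - mu)^T · Sigma^{-1} · (x - mu):
  Sigma^{-1} · (x - mu) = (0.2609, 0.2826, -0.4565).
  (x - mu)^T · [Sigma^{-1} · (x - mu)] = (2)·(0.2609) + (2)·(0.2826) + (-3)·(-0.4565) = 2.4565.

Step 4 — take square root: d = √(2.4565) ≈ 1.5673.

d(x, mu) = √(2.4565) ≈ 1.5673


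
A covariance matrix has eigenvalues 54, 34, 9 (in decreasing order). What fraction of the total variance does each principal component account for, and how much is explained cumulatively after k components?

Step 1 — total variance = trace(Sigma) = Σ λ_i = 54 + 34 + 9 = 97.

Step 2 — fraction explained by component i = λ_i / Σ λ:
  PC1: 54/97 = 0.5567
  PC2: 34/97 = 0.3505
  PC3: 9/97 = 0.0928

Step 3 — cumulative fraction after k components = (λ_1 + ... + λ_k) / Σ λ:
  k = 1: 54/97 = 0.5567
  k = 2: (54 + 34)/97 = 88/97 = 0.9072
  k = 3: (54 + 34 + 9)/97 = 97/97 = 1

Summary (fraction, with percent):

explained: PC1 0.5567 (55.67%), PC2 0.3505 (35.05%), PC3 0.0928 (9.28%);  cumulative: 0.5567, 0.9072, 1
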